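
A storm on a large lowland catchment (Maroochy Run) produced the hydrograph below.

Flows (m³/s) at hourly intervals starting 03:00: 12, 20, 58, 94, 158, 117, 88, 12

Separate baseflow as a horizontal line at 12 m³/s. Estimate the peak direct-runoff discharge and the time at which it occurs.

Q_p = 146.0 m³/s at t = 07:00

Subtracting baseflow gives direct-runoff ordinates: 0.0, 8.0, 46.0, 82.0, 146.0, 105.0, 76.0, 0.0 m³/s.
The maximum is 146.0 m³/s, occurring at the reading for t = 07:00.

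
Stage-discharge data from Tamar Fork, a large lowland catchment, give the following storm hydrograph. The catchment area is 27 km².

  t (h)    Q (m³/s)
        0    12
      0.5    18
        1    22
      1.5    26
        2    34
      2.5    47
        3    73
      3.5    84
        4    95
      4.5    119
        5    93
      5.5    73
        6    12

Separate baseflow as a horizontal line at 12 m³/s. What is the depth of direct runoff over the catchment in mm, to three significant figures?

Direct runoff: 0.0, 6.0, 10.0, 14.0, 22.0, 35.0, 61.0, 72.0, 83.0, 107.0, 81.0, 61.0, 0.0 m³/s; ΣQ_DR = 552.0 m³/s.
V = ΣQ_DR · Δt = 552.0 × 1800 s = 9.936 × 10^5 m³.
Over A = 27 km², depth = V / A = 36.8 mm.

d ≈ 36.8 mm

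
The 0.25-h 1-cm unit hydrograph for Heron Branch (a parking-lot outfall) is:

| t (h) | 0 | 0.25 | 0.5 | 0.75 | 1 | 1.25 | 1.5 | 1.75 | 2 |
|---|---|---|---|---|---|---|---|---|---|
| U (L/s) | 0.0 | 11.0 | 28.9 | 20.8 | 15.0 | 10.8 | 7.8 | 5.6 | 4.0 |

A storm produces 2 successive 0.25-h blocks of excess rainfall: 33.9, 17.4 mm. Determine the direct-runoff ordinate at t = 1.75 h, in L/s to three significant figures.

By discrete convolution, Q_j = Σ (P_i / 10 mm) · U_{j−i}.
At t = 1.75 h (j=7): Q = (33.9/10)·5.6 + (17.4/10)·7.8 = 32.6 L/s.

Q ≈ 32.6 L/s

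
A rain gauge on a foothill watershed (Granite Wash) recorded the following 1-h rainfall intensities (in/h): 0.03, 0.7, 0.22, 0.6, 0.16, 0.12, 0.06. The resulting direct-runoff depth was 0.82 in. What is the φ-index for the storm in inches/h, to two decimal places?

Only the 2 blocks with intensity above φ contribute runoff: 0.7, 0.6 in/h.
Σ(I−φ)·Δt = d  ⇒  (0.7+0.6 − 2φ)·1 = 0.82
φ = (1.300 − 0.82/1) / 2 = 0.24 in/h.

φ ≈ 0.24 in/h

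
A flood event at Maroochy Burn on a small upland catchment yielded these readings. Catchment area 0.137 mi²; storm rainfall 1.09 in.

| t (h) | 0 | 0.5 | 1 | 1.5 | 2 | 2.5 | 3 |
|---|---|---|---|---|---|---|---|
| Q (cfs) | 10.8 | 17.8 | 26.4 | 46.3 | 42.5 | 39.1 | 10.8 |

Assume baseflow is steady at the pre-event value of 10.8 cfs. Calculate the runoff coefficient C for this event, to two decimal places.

ΣQ_DR = 118.1 cfs; V = ΣQ_DR·Δt = 2.126 × 10^5 ft³.
Runoff depth d = V / A = 0.6679 in.
C = d / P = 0.6679 / 1.09 = 0.61.

C ≈ 0.61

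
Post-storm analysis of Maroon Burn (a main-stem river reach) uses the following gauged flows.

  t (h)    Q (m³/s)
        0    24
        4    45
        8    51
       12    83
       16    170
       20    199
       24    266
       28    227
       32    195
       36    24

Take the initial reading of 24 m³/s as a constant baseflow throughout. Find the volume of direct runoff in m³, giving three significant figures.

V ≈ 1.50 × 10^7 m³

Direct-runoff ordinates (Q − Q_b): 0.0, 21.0, 27.0, 59.0, 146.0, 175.0, 242.0, 203.0, 171.0, 0.0 m³/s.
ΣQ_DR = 1044 m³/s.
With Δt = 4 h = 14400 s, V = ΣQ_DR · Δt = 1044 × 14400 = 1.50 × 10^7 m³.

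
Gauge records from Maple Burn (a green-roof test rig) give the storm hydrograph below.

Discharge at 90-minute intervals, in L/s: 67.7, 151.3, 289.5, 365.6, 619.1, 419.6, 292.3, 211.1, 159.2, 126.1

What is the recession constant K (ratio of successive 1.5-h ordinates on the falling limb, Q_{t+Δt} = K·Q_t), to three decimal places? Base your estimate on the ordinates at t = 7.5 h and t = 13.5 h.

K ≈ 0.740

Using the recession-limb readings at t = 7.5 h and t = 13.5 h: Q falls from 419.6 to 126.1 L/s over 4 intervals.
K = (Q₂/Q₁)^(1/4) = (126.1/419.6)^(1/4) = 0.740.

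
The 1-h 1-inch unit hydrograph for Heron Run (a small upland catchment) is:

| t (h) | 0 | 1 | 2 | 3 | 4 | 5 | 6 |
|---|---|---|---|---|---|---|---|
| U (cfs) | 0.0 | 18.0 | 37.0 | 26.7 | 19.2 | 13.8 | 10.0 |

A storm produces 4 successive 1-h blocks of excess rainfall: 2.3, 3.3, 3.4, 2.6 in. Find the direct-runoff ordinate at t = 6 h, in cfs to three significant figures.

By discrete convolution, Q_j = Σ (P_i / 1 in) · U_{j−i}.
At t = 6 h (j=6): Q = (2.3/1)·10.0 + (3.3/1)·13.8 + (3.4/1)·19.2 + (2.6/1)·26.7 = 203 cfs.

Q ≈ 203 cfs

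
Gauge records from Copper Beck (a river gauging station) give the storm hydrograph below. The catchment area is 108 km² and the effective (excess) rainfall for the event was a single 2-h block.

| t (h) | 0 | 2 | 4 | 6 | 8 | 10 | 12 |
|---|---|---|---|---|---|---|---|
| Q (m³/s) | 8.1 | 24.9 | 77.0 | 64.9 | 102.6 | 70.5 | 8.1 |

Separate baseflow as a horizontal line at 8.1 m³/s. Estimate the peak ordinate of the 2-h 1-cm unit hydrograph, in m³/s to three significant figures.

Direct runoff: 0.0, 16.8, 68.9, 56.8, 94.5, 62.4, 0.0 m³/s; ΣQ_DR = 299.4 m³/s, peak = 94.5 m³/s.
Runoff depth d = ΣQ_DR·Δt / A = 299.4 × 7200 / (108 km²) = 19.96 mm.
The 1-cm UH is the DRH scaled by (10 mm)/d, so U_p = 94.5 × 10/19.96 = 47.3 m³/s.

U_p ≈ 47.3 m³/s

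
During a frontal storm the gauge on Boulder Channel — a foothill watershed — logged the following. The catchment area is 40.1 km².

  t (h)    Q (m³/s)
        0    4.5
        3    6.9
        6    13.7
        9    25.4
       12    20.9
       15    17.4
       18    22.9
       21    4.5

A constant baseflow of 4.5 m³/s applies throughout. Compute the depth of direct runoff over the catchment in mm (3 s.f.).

Direct runoff: 0.0, 2.4, 9.2, 20.9, 16.4, 12.9, 18.4, 0.0 m³/s; ΣQ_DR = 80.20 m³/s.
V = ΣQ_DR · Δt = 80.20 × 10800 s = 8.662 × 10^5 m³.
Over A = 40.1 km², depth = V / A = 21.6 mm.

d ≈ 21.6 mm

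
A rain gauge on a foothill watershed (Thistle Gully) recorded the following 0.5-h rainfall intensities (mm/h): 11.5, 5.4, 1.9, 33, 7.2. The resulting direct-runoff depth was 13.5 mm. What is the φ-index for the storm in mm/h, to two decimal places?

Only the 2 blocks with intensity above φ contribute runoff: 11.5, 33 mm/h.
Σ(I−φ)·Δt = d  ⇒  (11.5+33 − 2φ)·0.5 = 13.5
φ = (44.50 − 13.5/0.5) / 2 = 8.75 mm/h.

φ ≈ 8.75 mm/h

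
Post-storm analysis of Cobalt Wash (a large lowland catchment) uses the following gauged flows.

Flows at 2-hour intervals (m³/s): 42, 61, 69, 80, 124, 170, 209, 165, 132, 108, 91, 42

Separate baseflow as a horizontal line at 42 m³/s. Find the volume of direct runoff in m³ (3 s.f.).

Direct-runoff ordinates (Q − Q_b): 0.0, 19.0, 27.0, 38.0, 82.0, 128.0, 167.0, 123.0, 90.0, 66.0, 49.0, 0.0 m³/s.
ΣQ_DR = 789.0 m³/s.
With Δt = 2 h = 7200 s, V = ΣQ_DR · Δt = 789.0 × 7200 = 5.68 × 10^6 m³.

V ≈ 5.68 × 10^6 m³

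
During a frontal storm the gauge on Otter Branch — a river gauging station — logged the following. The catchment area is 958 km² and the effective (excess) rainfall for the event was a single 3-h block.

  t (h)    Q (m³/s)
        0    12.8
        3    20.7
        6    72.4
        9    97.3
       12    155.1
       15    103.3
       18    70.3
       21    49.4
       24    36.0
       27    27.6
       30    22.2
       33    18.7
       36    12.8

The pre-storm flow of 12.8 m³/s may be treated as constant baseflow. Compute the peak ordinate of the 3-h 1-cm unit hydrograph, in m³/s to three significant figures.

Direct runoff: 0.0, 7.9, 59.6, 84.5, 142.3, 90.5, 57.5, 36.6, 23.2, 14.8, 9.4, 5.9, 0.0 m³/s; ΣQ_DR = 532.2 m³/s, peak = 142.3 m³/s.
Runoff depth d = ΣQ_DR·Δt / A = 532.2 × 10800 / (958 km²) = 6.000 mm.
The 1-cm UH is the DRH scaled by (10 mm)/d, so U_p = 142.3 × 10/6.000 = 237 m³/s.

U_p ≈ 237 m³/s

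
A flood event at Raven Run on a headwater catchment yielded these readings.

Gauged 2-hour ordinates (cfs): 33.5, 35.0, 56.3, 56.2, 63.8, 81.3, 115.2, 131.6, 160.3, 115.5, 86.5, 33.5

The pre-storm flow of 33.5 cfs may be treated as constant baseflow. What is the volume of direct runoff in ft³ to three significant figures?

V ≈ 4.08 × 10^6 ft³

Direct-runoff ordinates (Q − Q_b): 0.0, 1.5, 22.8, 22.7, 30.3, 47.8, 81.7, 98.1, 126.8, 82.0, 53.0, 0.0 cfs.
ΣQ_DR = 566.7 cfs.
With Δt = 2 h = 7200 s, V = ΣQ_DR · Δt = 566.7 × 7200 = 4.08 × 10^6 ft³.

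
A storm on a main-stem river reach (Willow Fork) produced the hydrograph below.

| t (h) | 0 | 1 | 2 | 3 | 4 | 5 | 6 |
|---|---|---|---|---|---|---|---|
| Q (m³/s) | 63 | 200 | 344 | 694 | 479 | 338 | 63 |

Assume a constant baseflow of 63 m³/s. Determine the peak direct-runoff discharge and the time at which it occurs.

Q_p = 631.0 m³/s at t = 3 h

Subtracting baseflow gives direct-runoff ordinates: 0.0, 137.0, 281.0, 631.0, 416.0, 275.0, 0.0 m³/s.
The maximum is 631.0 m³/s, occurring at the reading for t = 3 h.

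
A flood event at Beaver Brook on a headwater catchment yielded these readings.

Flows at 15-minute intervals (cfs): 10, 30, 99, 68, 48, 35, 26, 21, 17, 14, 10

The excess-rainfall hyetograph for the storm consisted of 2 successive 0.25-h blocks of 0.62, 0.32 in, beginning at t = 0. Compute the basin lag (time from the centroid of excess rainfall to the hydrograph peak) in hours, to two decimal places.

Centroid of excess rainfall: t_c = Σ P_i·t̄_i / ΣP_i = 0.2101 h (block centres at 0.125, 0.375 h).
Hydrograph peak occurs at t = 0.5 h, so basin lag t_L = 0.5 − 0.2101 = 0.29 h.

t_L ≈ 0.29 h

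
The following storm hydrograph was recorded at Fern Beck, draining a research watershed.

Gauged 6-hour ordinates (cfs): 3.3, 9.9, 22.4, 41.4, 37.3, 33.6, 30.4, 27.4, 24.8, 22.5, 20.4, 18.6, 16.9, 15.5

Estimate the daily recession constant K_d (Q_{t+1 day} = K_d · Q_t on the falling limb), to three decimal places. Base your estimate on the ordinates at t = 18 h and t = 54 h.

K_d ≈ 0.666

Between t = 18 h and t = 54 h the flow falls from 41.4 to 22.5 cfs over 6×6 h = 36 h.
Per-interval ratio K = (22.5/41.4)^(1/6) = 0.9034; K_d = K^(24/6) = 0.666.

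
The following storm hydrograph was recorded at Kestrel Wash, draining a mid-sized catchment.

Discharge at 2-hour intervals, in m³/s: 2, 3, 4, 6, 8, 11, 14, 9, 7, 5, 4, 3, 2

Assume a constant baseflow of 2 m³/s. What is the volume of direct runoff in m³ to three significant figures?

V ≈ 3.74 × 10^5 m³

Direct-runoff ordinates (Q − Q_b): 0.0, 1.0, 2.0, 4.0, 6.0, 9.0, 12.0, 7.0, 5.0, 3.0, 2.0, 1.0, 0.0 m³/s.
ΣQ_DR = 52.00 m³/s.
With Δt = 2 h = 7200 s, V = ΣQ_DR · Δt = 52.00 × 7200 = 3.74 × 10^5 m³.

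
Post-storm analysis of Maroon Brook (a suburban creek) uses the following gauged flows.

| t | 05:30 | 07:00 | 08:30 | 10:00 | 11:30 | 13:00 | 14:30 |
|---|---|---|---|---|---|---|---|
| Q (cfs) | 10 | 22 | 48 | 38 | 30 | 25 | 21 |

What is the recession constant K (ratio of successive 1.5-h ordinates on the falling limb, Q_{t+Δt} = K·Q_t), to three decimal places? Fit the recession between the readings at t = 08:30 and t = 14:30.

K ≈ 0.813

Using the recession-limb readings at t = 08:30 and t = 14:30: Q falls from 48 to 21 cfs over 4 intervals.
K = (Q₂/Q₁)^(1/4) = (21/48)^(1/4) = 0.813.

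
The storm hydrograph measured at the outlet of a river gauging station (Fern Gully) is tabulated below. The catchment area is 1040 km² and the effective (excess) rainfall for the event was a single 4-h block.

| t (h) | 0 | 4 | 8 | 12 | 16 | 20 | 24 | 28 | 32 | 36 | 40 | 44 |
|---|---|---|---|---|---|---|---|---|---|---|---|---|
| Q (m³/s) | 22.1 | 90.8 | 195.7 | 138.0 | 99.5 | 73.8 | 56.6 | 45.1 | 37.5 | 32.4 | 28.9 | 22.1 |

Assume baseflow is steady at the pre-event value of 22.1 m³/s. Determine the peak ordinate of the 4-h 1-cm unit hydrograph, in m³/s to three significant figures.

U_p ≈ 217 m³/s

Direct runoff: 0.0, 68.7, 173.6, 115.9, 77.4, 51.7, 34.5, 23.0, 15.4, 10.3, 6.8, 0.0 m³/s; ΣQ_DR = 577.3 m³/s, peak = 173.6 m³/s.
Runoff depth d = ΣQ_DR·Δt / A = 577.3 × 14400 / (1040 km²) = 7.993 mm.
The 1-cm UH is the DRH scaled by (10 mm)/d, so U_p = 173.6 × 10/7.993 = 217 m³/s.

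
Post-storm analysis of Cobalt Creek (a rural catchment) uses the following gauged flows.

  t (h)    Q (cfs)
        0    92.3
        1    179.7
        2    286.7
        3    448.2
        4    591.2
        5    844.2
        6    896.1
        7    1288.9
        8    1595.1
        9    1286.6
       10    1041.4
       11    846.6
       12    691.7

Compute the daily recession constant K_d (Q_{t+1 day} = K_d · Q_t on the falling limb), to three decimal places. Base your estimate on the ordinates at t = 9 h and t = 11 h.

K_d ≈ 0.007

Between t = 9 h and t = 11 h the flow falls from 1286.6 to 846.6 cfs over 2×1 h = 2 h.
Per-interval ratio K = (846.6/1286.6)^(1/2) = 0.8112; K_d = K^(24/1) = 0.007.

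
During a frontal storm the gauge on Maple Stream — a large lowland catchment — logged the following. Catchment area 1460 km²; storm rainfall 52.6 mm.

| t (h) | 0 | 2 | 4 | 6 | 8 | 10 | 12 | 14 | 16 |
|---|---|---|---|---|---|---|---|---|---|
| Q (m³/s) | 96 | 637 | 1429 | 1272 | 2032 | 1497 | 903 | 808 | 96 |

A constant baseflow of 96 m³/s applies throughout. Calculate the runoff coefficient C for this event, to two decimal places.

ΣQ_DR = 7906 m³/s; V = ΣQ_DR·Δt = 5.692 × 10^7 m³.
Runoff depth d = V / A = 38.99 mm.
C = d / P = 38.99 / 52.6 = 0.74.

C ≈ 0.74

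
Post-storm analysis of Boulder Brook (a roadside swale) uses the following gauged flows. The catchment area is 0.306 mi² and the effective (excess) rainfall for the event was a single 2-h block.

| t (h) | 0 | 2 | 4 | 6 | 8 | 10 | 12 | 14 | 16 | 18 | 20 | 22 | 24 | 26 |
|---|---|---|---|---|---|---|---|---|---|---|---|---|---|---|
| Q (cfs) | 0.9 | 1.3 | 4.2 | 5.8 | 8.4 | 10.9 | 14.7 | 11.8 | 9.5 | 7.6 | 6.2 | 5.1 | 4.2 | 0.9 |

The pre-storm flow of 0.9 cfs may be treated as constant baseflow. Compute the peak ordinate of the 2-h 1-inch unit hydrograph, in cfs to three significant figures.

Direct runoff: 0.0, 0.4, 3.3, 4.9, 7.5, 10.0, 13.8, 10.9, 8.6, 6.7, 5.3, 4.2, 3.3, 0.0 cfs; ΣQ_DR = 78.90 cfs, peak = 13.8 cfs.
Runoff depth d = ΣQ_DR·Δt / A = 78.90 × 7200 / (0.306 mi²) = 0.7991 in.
The 1-inch UH is the DRH scaled by (1 in)/d, so U_p = 13.8 × 1/0.7991 = 17.3 cfs.

U_p ≈ 17.3 cfs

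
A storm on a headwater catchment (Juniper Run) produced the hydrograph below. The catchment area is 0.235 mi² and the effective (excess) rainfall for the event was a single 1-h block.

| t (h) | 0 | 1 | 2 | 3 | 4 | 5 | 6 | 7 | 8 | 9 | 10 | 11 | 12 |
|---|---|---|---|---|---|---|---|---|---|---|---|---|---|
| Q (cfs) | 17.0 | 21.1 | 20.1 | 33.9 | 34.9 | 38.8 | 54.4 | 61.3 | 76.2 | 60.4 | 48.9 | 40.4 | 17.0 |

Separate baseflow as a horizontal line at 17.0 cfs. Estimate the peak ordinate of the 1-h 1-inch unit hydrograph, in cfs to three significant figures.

Direct runoff: 0.0, 4.1, 3.1, 16.9, 17.9, 21.8, 37.4, 44.3, 59.2, 43.4, 31.9, 23.4, 0.0 cfs; ΣQ_DR = 303.4 cfs, peak = 59.2 cfs.
Runoff depth d = ΣQ_DR·Δt / A = 303.4 × 3600 / (0.235 mi²) = 2.001 in.
The 1-inch UH is the DRH scaled by (1 in)/d, so U_p = 59.2 × 1/2.001 = 29.6 cfs.

U_p ≈ 29.6 cfs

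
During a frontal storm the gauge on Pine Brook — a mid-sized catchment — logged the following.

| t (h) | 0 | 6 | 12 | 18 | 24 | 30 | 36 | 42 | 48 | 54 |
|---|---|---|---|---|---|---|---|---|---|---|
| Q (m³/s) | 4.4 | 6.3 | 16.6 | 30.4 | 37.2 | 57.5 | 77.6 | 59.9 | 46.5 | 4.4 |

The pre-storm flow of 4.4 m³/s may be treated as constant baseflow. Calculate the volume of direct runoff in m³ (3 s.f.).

Direct-runoff ordinates (Q − Q_b): 0.0, 1.9, 12.2, 26.0, 32.8, 53.1, 73.2, 55.5, 42.1, 0.0 m³/s.
ΣQ_DR = 296.8 m³/s.
With Δt = 6 h = 21600 s, V = ΣQ_DR · Δt = 296.8 × 21600 = 6.41 × 10^6 m³.

V ≈ 6.41 × 10^6 m³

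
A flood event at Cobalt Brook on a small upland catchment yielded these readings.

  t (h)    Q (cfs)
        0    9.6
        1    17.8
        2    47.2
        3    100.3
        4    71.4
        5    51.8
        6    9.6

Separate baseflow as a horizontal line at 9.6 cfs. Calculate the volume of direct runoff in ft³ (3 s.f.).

Direct-runoff ordinates (Q − Q_b): 0.0, 8.2, 37.6, 90.7, 61.8, 42.2, 0.0 cfs.
ΣQ_DR = 240.5 cfs.
With Δt = 1 h = 3600 s, V = ΣQ_DR · Δt = 240.5 × 3600 = 8.66 × 10^5 ft³.

V ≈ 8.66 × 10^5 ft³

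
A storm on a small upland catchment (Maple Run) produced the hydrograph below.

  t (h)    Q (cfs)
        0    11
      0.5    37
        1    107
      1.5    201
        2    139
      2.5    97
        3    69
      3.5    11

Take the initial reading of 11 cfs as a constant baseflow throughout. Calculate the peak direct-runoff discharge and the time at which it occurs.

Subtracting baseflow gives direct-runoff ordinates: 0.0, 26.0, 96.0, 190.0, 128.0, 86.0, 58.0, 0.0 cfs.
The maximum is 190.0 cfs, occurring at the reading for t = 1.5 h.

Q_p = 190.0 cfs at t = 1.5 h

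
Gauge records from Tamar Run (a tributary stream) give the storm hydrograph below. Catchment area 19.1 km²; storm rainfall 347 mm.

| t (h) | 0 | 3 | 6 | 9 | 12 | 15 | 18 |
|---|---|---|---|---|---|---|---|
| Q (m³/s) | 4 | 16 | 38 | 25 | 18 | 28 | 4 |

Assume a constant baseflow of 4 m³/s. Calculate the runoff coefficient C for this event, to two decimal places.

ΣQ_DR = 105.0 m³/s; V = ΣQ_DR·Δt = 1.134 × 10^6 m³.
Runoff depth d = V / A = 59.37 mm.
C = d / P = 59.37 / 347 = 0.17.

C ≈ 0.17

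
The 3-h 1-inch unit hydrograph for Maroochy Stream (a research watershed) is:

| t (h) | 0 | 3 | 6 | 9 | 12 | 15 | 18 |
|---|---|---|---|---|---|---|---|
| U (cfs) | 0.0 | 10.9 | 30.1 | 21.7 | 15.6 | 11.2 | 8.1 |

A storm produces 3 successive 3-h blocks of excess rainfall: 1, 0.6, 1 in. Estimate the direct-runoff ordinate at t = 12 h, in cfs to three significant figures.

Q ≈ 58.7 cfs

By discrete convolution, Q_j = Σ (P_i / 1 in) · U_{j−i}.
At t = 12 h (j=4): Q = (1/1)·15.6 + (0.6/1)·21.7 + (1/1)·30.1 = 58.7 cfs.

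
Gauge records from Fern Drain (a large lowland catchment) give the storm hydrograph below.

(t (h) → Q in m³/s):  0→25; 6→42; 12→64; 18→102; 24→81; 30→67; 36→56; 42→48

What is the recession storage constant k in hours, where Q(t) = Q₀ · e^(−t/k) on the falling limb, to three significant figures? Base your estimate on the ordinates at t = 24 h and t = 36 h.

k ≈ 32.5 h

On the falling limb, Q drops from 81 to 56 m³/s between t = 24 h and t = 36 h (Δt = 12 h).
k = −Δt / ln(Q₂/Q₁) = −12 / ln(56/81) = 32.5 h.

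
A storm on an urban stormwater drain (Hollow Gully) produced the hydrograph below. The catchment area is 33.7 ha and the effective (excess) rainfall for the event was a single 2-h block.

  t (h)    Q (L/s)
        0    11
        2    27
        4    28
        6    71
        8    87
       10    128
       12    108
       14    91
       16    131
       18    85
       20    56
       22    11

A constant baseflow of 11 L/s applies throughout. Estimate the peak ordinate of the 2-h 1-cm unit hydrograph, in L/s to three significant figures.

U_p ≈ 80.0 L/s

Direct runoff: 0.0, 16.0, 17.0, 60.0, 76.0, 117.0, 97.0, 80.0, 120.0, 74.0, 45.0, 0.0 L/s; ΣQ_DR = 702.0 L/s, peak = 120.0 L/s.
Runoff depth d = ΣQ_DR·Δt / A = 702.0 × 7200 / (33.7 ha) = 15.00 mm.
The 1-cm UH is the DRH scaled by (10 mm)/d, so U_p = 120.0 × 10/15.00 = 80.0 L/s.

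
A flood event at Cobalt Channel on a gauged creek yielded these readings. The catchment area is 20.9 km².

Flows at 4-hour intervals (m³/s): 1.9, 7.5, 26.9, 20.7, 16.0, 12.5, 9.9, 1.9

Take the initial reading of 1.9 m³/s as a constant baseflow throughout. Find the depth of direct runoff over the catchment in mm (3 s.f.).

Direct runoff: 0.0, 5.6, 25.0, 18.8, 14.1, 10.6, 8.0, 0.0 m³/s; ΣQ_DR = 82.10 m³/s.
V = ΣQ_DR · Δt = 82.10 × 14400 s = 1.182 × 10^6 m³.
Over A = 20.9 km², depth = V / A = 56.6 mm.

d ≈ 56.6 mm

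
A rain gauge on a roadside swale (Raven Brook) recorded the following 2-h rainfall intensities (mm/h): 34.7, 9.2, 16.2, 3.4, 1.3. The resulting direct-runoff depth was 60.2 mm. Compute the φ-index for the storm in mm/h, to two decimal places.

Only the 2 blocks with intensity above φ contribute runoff: 34.7, 16.2 mm/h.
Σ(I−φ)·Δt = d  ⇒  (34.7+16.2 − 2φ)·2 = 60.2
φ = (50.90 − 60.2/2) / 2 = 10.40 mm/h.

φ ≈ 10.40 mm/h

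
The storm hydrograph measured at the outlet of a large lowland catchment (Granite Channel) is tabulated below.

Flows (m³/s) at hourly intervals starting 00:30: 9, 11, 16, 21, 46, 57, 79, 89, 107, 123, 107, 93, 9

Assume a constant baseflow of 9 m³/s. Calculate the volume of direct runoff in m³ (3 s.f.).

V ≈ 2.34 × 10^6 m³

Direct-runoff ordinates (Q − Q_b): 0.0, 2.0, 7.0, 12.0, 37.0, 48.0, 70.0, 80.0, 98.0, 114.0, 98.0, 84.0, 0.0 m³/s.
ΣQ_DR = 650.0 m³/s.
With Δt = 1 h = 3600 s, V = ΣQ_DR · Δt = 650.0 × 3600 = 2.34 × 10^6 m³.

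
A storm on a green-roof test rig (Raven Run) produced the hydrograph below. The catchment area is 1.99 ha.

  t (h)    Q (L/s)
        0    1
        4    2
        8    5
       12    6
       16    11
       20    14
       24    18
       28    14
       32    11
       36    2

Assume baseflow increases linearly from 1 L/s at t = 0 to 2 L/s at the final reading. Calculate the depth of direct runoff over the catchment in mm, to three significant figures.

Direct runoff: 0.00, 0.89, 3.78, 4.67, 9.56, 12.44, 16.33, 12.22, 9.11, 0.00 L/s; ΣQ_DR = 69.00 L/s.
V = ΣQ_DR · Δt = 69.00 × 14400 s = 9.936 × 10^5 L.
Over A = 1.99 ha, depth = V / A = 49.9 mm.

d ≈ 49.9 mm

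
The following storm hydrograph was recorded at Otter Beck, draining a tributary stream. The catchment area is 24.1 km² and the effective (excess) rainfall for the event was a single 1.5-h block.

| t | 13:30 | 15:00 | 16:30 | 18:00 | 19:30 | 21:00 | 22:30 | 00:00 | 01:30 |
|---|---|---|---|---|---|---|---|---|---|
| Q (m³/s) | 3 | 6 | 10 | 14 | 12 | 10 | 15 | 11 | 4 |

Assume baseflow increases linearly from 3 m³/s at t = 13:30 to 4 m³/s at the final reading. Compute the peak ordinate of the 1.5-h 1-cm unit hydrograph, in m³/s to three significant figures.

Direct runoff: 0.00, 2.88, 6.75, 10.62, 8.50, 6.38, 11.25, 7.12, 0.00 m³/s; ΣQ_DR = 53.50 m³/s, peak = 11.25 m³/s.
Runoff depth d = ΣQ_DR·Δt / A = 53.50 × 5400 / (24.1 km²) = 11.99 mm.
The 1-cm UH is the DRH scaled by (10 mm)/d, so U_p = 11.25 × 10/11.99 = 9.38 m³/s.

U_p ≈ 9.38 m³/s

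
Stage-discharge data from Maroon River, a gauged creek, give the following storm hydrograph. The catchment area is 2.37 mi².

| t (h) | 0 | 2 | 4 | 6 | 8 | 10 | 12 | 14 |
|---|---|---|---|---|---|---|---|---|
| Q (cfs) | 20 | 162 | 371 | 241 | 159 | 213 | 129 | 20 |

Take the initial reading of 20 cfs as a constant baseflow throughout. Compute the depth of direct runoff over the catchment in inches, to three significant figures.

Direct runoff: 0.0, 142.0, 351.0, 221.0, 139.0, 193.0, 109.0, 0.0 cfs; ΣQ_DR = 1155 cfs.
V = ΣQ_DR · Δt = 1155 × 7200 s = 8.316 × 10^6 ft³.
Over A = 2.37 mi², depth = V / A = 1.51 in.

d ≈ 1.51 in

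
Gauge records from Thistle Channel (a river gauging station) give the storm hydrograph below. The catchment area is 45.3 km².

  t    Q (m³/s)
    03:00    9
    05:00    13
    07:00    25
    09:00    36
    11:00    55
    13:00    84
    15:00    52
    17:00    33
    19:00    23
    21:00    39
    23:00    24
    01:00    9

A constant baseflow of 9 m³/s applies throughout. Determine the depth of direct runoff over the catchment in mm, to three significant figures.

Direct runoff: 0.0, 4.0, 16.0, 27.0, 46.0, 75.0, 43.0, 24.0, 14.0, 30.0, 15.0, 0.0 m³/s; ΣQ_DR = 294.0 m³/s.
V = ΣQ_DR · Δt = 294.0 × 7200 s = 2.117 × 10^6 m³.
Over A = 45.3 km², depth = V / A = 46.7 mm.

d ≈ 46.7 mm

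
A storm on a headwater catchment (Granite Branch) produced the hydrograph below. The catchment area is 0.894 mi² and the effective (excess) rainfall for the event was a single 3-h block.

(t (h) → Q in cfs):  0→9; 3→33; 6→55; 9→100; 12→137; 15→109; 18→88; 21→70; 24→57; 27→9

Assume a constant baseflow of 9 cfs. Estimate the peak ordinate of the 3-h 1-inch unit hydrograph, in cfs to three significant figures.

Direct runoff: 0.0, 24.0, 46.0, 91.0, 128.0, 100.0, 79.0, 61.0, 48.0, 0.0 cfs; ΣQ_DR = 577.0 cfs, peak = 128.0 cfs.
Runoff depth d = ΣQ_DR·Δt / A = 577.0 × 10800 / (0.894 mi²) = 3.000 in.
The 1-inch UH is the DRH scaled by (1 in)/d, so U_p = 128.0 × 1/3.000 = 42.7 cfs.

U_p ≈ 42.7 cfs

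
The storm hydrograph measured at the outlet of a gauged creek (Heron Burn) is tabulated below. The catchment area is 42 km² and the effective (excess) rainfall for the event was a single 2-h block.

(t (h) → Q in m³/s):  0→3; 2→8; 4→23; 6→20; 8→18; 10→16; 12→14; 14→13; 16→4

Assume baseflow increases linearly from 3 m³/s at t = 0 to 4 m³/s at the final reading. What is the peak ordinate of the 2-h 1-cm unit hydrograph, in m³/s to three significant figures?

Direct runoff: 0.00, 4.88, 19.75, 16.62, 14.50, 12.38, 10.25, 9.12, 0.00 m³/s; ΣQ_DR = 87.50 m³/s, peak = 19.75 m³/s.
Runoff depth d = ΣQ_DR·Δt / A = 87.50 × 7200 / (42 km²) = 15.00 mm.
The 1-cm UH is the DRH scaled by (10 mm)/d, so U_p = 19.75 × 10/15.00 = 13.2 m³/s.

U_p ≈ 13.2 m³/s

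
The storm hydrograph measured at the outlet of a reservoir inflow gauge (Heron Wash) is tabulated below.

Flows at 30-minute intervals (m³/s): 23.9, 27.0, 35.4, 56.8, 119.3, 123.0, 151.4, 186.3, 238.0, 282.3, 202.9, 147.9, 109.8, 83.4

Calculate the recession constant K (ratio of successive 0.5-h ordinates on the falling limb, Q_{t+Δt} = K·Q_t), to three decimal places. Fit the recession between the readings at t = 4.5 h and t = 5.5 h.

K ≈ 0.724

Using the recession-limb readings at t = 4.5 h and t = 5.5 h: Q falls from 282.3 to 147.9 m³/s over 2 intervals.
K = (Q₂/Q₁)^(1/2) = (147.9/282.3)^(1/2) = 0.724.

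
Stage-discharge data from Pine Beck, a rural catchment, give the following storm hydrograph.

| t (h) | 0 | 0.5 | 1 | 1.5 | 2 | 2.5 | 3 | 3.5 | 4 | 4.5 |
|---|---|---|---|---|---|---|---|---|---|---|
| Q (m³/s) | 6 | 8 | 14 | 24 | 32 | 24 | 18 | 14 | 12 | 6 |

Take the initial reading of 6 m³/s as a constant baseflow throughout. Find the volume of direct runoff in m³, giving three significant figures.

Direct-runoff ordinates (Q − Q_b): 0.0, 2.0, 8.0, 18.0, 26.0, 18.0, 12.0, 8.0, 6.0, 0.0 m³/s.
ΣQ_DR = 98.00 m³/s.
With Δt = 0.5 h = 1800 s, V = ΣQ_DR · Δt = 98.00 × 1800 = 1.76 × 10^5 m³.

V ≈ 1.76 × 10^5 m³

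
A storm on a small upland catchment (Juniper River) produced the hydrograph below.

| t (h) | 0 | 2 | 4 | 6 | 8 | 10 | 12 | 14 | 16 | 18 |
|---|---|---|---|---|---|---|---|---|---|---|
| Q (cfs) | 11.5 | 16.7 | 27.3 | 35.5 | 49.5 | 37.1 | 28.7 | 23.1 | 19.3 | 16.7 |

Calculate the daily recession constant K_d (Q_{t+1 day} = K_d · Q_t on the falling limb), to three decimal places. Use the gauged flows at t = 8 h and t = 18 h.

Between t = 8 h and t = 18 h the flow falls from 49.5 to 16.7 cfs over 5×2 h = 10 h.
Per-interval ratio K = (16.7/49.5)^(1/5) = 0.8047; K_d = K^(24/2) = 0.074.

K_d ≈ 0.074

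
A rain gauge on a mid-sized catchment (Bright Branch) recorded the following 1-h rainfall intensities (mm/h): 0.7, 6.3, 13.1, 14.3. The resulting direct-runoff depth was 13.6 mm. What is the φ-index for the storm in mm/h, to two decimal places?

Only the 2 blocks with intensity above φ contribute runoff: 13.1, 14.3 mm/h.
Σ(I−φ)·Δt = d  ⇒  (13.1+14.3 − 2φ)·1 = 13.6
φ = (27.40 − 13.6/1) / 2 = 6.90 mm/h.

φ ≈ 6.90 mm/h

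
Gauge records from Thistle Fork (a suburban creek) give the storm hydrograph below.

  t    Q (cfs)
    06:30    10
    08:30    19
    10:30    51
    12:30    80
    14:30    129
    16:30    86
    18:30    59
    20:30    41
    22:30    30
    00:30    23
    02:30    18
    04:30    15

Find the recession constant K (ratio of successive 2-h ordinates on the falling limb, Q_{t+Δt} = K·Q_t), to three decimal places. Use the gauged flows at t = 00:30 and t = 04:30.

Using the recession-limb readings at t = 00:30 and t = 04:30: Q falls from 23 to 15 cfs over 2 intervals.
K = (Q₂/Q₁)^(1/2) = (15/23)^(1/2) = 0.808.

K ≈ 0.808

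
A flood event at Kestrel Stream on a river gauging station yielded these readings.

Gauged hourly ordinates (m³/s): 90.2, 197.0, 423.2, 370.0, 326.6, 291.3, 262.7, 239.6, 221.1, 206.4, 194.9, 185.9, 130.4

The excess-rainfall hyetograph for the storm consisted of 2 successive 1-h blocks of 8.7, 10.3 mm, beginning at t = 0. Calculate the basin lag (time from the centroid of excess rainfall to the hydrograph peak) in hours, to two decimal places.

t_L ≈ 0.96 h

Centroid of excess rainfall: t_c = Σ P_i·t̄_i / ΣP_i = 1.0421 h (block centres at 0.5, 1.5 h).
Hydrograph peak occurs at t = 2 h, so basin lag t_L = 2 − 1.0421 = 0.96 h.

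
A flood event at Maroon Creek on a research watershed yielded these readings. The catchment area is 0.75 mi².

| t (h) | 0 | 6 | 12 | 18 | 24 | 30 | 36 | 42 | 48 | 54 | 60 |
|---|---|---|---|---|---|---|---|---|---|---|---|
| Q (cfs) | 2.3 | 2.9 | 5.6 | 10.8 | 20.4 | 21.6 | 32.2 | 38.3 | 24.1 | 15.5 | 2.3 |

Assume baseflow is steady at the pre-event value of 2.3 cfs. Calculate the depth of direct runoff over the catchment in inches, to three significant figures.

d ≈ 1.87 in

Direct runoff: 0.0, 0.6, 3.3, 8.5, 18.1, 19.3, 29.9, 36.0, 21.8, 13.2, 0.0 cfs; ΣQ_DR = 150.7 cfs.
V = ΣQ_DR · Δt = 150.7 × 21600 s = 3.255 × 10^6 ft³.
Over A = 0.75 mi², depth = V / A = 1.87 in.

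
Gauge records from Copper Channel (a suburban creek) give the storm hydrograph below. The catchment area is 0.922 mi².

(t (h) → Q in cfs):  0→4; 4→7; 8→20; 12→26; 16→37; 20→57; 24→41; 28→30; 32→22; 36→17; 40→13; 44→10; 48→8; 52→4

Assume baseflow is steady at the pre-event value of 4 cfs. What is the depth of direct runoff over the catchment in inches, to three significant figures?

Direct runoff: 0.0, 3.0, 16.0, 22.0, 33.0, 53.0, 37.0, 26.0, 18.0, 13.0, 9.0, 6.0, 4.0, 0.0 cfs; ΣQ_DR = 240.0 cfs.
V = ΣQ_DR · Δt = 240.0 × 14400 s = 3.456 × 10^6 ft³.
Over A = 0.922 mi², depth = V / A = 1.61 in.

d ≈ 1.61 in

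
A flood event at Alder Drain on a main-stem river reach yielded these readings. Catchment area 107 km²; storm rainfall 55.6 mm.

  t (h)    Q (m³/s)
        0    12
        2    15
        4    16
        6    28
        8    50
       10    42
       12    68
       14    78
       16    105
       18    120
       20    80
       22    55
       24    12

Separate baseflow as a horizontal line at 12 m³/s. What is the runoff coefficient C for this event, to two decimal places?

C ≈ 0.64

ΣQ_DR = 525.0 m³/s; V = ΣQ_DR·Δt = 3.780 × 10^6 m³.
Runoff depth d = V / A = 35.33 mm.
C = d / P = 35.33 / 55.6 = 0.64.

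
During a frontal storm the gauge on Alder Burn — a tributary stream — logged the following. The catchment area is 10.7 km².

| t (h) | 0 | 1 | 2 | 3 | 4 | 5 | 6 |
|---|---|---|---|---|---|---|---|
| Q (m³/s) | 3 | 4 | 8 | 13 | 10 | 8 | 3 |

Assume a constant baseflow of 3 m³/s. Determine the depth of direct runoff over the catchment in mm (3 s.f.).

d ≈ 9.42 mm

Direct runoff: 0.0, 1.0, 5.0, 10.0, 7.0, 5.0, 0.0 m³/s; ΣQ_DR = 28.00 m³/s.
V = ΣQ_DR · Δt = 28.00 × 3600 s = 1.008 × 10^5 m³.
Over A = 10.7 km², depth = V / A = 9.42 mm.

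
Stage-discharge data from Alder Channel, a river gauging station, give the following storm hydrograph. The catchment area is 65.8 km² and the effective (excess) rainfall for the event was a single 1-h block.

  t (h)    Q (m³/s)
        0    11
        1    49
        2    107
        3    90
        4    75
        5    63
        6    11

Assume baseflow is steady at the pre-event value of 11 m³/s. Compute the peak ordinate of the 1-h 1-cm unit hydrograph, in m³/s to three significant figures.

Direct runoff: 0.0, 38.0, 96.0, 79.0, 64.0, 52.0, 0.0 m³/s; ΣQ_DR = 329.0 m³/s, peak = 96.0 m³/s.
Runoff depth d = ΣQ_DR·Δt / A = 329.0 × 3600 / (65.8 km²) = 18.00 mm.
The 1-cm UH is the DRH scaled by (10 mm)/d, so U_p = 96.0 × 10/18.00 = 53.3 m³/s.

U_p ≈ 53.3 m³/s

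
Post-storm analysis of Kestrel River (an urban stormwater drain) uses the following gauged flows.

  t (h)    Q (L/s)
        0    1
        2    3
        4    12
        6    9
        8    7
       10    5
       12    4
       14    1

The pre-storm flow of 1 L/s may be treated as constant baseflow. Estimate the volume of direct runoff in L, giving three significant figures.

V ≈ 2.45 × 10^5 L

Direct-runoff ordinates (Q − Q_b): 0.0, 2.0, 11.0, 8.0, 6.0, 4.0, 3.0, 0.0 L/s.
ΣQ_DR = 34.00 L/s.
With Δt = 2 h = 7200 s, V = ΣQ_DR · Δt = 34.00 × 7200 = 2.45 × 10^5 L.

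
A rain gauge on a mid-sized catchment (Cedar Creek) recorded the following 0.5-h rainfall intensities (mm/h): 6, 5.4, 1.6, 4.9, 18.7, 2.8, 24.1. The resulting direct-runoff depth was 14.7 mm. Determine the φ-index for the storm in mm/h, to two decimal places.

Only the 2 blocks with intensity above φ contribute runoff: 18.7, 24.1 mm/h.
Σ(I−φ)·Δt = d  ⇒  (18.7+24.1 − 2φ)·0.5 = 14.7
φ = (42.80 − 14.7/0.5) / 2 = 6.70 mm/h.

φ ≈ 6.70 mm/h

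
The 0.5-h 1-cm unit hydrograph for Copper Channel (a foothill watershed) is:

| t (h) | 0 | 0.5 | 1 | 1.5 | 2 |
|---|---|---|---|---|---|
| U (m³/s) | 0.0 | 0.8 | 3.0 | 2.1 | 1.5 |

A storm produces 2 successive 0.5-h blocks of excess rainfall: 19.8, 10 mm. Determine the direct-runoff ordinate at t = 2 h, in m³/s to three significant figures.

By discrete convolution, Q_j = Σ (P_i / 10 mm) · U_{j−i}.
At t = 2 h (j=4): Q = (19.8/10)·1.5 + (10/10)·2.1 = 5.07 m³/s.

Q ≈ 5.07 m³/s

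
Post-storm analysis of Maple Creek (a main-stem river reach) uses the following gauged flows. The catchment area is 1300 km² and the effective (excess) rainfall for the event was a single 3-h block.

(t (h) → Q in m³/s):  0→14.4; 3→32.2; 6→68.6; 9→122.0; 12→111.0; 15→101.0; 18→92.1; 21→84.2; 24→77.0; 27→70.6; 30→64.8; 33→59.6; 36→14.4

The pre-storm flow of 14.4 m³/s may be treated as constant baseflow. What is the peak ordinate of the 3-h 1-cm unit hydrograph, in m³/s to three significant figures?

Direct runoff: 0.0, 17.8, 54.2, 107.6, 96.6, 86.6, 77.7, 69.8, 62.6, 56.2, 50.4, 45.2, 0.0 m³/s; ΣQ_DR = 724.7 m³/s, peak = 107.6 m³/s.
Runoff depth d = ΣQ_DR·Δt / A = 724.7 × 10800 / (1300 km²) = 6.021 mm.
The 1-cm UH is the DRH scaled by (10 mm)/d, so U_p = 107.6 × 10/6.021 = 179 m³/s.

U_p ≈ 179 m³/s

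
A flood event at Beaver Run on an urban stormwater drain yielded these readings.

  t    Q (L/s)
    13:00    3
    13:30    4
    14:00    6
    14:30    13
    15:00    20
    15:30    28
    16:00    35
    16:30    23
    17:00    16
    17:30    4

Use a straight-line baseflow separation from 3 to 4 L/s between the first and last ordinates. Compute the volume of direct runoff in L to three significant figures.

V ≈ 2.11 × 10^5 L

Direct-runoff ordinates (Q − Q_b): 0.00, 0.89, 2.78, 9.67, 16.56, 24.44, 31.33, 19.22, 12.11, 0.00 L/s.
ΣQ_DR = 117.0 L/s.
With Δt = 0.5 h = 1800 s, V = ΣQ_DR · Δt = 117.0 × 1800 = 2.11 × 10^5 L.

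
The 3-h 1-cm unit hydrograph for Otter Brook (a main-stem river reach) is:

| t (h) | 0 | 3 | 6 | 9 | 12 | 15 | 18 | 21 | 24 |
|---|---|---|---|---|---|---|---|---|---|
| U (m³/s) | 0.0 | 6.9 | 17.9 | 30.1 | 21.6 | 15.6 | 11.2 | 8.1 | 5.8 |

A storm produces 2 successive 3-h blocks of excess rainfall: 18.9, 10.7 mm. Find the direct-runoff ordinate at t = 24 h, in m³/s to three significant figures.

By discrete convolution, Q_j = Σ (P_i / 10 mm) · U_{j−i}.
At t = 24 h (j=8): Q = (18.9/10)·5.8 + (10.7/10)·8.1 = 19.6 m³/s.

Q ≈ 19.6 m³/s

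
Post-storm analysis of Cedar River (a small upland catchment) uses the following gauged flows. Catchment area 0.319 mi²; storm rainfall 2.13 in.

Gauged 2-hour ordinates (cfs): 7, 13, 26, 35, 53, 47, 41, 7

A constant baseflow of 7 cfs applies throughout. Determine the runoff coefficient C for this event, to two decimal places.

C ≈ 0.79

ΣQ_DR = 173.0 cfs; V = ΣQ_DR·Δt = 1.246 × 10^6 ft³.
Runoff depth d = V / A = 1.681 in.
C = d / P = 1.681 / 2.13 = 0.79.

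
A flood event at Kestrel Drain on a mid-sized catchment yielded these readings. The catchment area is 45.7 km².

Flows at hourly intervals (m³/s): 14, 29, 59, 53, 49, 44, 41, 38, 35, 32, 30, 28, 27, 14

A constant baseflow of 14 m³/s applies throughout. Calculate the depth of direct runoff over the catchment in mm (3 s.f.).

d ≈ 23.4 mm

Direct runoff: 0.0, 15.0, 45.0, 39.0, 35.0, 30.0, 27.0, 24.0, 21.0, 18.0, 16.0, 14.0, 13.0, 0.0 m³/s; ΣQ_DR = 297.0 m³/s.
V = ΣQ_DR · Δt = 297.0 × 3600 s = 1.069 × 10^6 m³.
Over A = 45.7 km², depth = V / A = 23.4 mm.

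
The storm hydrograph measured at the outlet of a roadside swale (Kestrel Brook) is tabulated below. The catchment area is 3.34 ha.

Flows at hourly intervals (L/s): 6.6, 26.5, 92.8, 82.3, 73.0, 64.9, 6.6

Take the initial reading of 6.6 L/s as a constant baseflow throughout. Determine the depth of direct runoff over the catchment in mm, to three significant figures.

d ≈ 33.0 mm

Direct runoff: 0.0, 19.9, 86.2, 75.7, 66.4, 58.3, 0.0 L/s; ΣQ_DR = 306.5 L/s.
V = ΣQ_DR · Δt = 306.5 × 3600 s = 1.103 × 10^6 L.
Over A = 3.34 ha, depth = V / A = 33.0 mm.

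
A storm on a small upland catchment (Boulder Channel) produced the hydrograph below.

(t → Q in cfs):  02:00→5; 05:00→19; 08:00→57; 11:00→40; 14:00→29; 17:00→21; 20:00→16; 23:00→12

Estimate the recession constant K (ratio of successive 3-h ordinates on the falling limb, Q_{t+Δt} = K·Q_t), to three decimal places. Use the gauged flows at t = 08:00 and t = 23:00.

Using the recession-limb readings at t = 08:00 and t = 23:00: Q falls from 57 to 12 cfs over 5 intervals.
K = (Q₂/Q₁)^(1/5) = (12/57)^(1/5) = 0.732.

K ≈ 0.732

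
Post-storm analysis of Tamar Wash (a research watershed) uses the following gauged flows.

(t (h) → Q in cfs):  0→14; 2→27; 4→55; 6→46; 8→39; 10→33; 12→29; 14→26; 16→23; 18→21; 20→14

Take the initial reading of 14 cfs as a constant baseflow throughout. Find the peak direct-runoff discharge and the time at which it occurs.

Q_p = 41.0 cfs at t = 4 h

Subtracting baseflow gives direct-runoff ordinates: 0.0, 13.0, 41.0, 32.0, 25.0, 19.0, 15.0, 12.0, 9.0, 7.0, 0.0 cfs.
The maximum is 41.0 cfs, occurring at the reading for t = 4 h.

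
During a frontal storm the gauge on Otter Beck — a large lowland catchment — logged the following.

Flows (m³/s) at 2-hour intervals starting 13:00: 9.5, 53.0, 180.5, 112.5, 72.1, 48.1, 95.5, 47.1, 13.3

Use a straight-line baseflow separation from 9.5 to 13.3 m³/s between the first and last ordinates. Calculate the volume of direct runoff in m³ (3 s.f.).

V ≈ 3.81 × 10^6 m³

Direct-runoff ordinates (Q − Q_b): 0.00, 43.02, 170.05, 101.58, 60.70, 36.23, 83.15, 34.27, 0.00 m³/s.
ΣQ_DR = 529.0 m³/s.
With Δt = 2 h = 7200 s, V = ΣQ_DR · Δt = 529.0 × 7200 = 3.81 × 10^6 m³.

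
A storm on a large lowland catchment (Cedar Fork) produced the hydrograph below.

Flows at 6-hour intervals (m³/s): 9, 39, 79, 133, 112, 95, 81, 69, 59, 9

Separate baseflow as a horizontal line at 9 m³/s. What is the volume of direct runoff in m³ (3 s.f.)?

Direct-runoff ordinates (Q − Q_b): 0.0, 30.0, 70.0, 124.0, 103.0, 86.0, 72.0, 60.0, 50.0, 0.0 m³/s.
ΣQ_DR = 595.0 m³/s.
With Δt = 6 h = 21600 s, V = ΣQ_DR · Δt = 595.0 × 21600 = 1.29 × 10^7 m³.

V ≈ 1.29 × 10^7 m³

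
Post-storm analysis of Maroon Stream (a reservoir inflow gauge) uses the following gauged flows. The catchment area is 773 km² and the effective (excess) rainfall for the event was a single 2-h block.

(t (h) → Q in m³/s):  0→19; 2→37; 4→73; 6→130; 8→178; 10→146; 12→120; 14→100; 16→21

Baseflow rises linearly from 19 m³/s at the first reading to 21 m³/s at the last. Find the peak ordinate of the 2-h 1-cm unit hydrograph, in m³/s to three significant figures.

Direct runoff: 0.00, 17.75, 53.50, 110.25, 158.00, 125.75, 99.50, 79.25, 0.00 m³/s; ΣQ_DR = 644.0 m³/s, peak = 158.00 m³/s.
Runoff depth d = ΣQ_DR·Δt / A = 644.0 × 7200 / (773 km²) = 5.998 mm.
The 1-cm UH is the DRH scaled by (10 mm)/d, so U_p = 158.00 × 10/5.998 = 263 m³/s.

U_p ≈ 263 m³/s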